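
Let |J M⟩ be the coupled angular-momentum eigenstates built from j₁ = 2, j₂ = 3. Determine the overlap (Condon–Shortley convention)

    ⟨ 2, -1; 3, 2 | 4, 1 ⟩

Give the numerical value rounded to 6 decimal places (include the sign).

−√(7/20) ≈ -0.591608

√[9·1!3!5!/10! · 1!3!5!1!5!3!] = √(6480/7)
  +(−1)^0/∏(0,1,3,5,0,0)! = 1/720  (running 1/720)
  +(−1)^1/∏(1,0,2,4,1,1)! = -1/48  (running -7/360)
⟨..|..⟩ = √(6480/7)·(-7/360) = -0.591608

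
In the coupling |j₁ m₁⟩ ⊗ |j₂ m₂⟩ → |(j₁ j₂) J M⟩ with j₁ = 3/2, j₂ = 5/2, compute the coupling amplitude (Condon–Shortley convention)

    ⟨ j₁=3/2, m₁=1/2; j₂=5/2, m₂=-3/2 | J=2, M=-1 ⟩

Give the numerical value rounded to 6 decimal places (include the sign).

+√(1/42) = +0.154303

√[5·2!1!3!/7! · 2!1!1!4!1!3!] = √(24/7)
  +(−1)^0/∏(0,2,1,1,0,2)! = 1/4  (running 1/4)
  +(−1)^1/∏(1,1,0,0,1,3)! = -1/6  (running 1/12)
⟨..|..⟩ = √(24/7)·(1/12) = +0.154303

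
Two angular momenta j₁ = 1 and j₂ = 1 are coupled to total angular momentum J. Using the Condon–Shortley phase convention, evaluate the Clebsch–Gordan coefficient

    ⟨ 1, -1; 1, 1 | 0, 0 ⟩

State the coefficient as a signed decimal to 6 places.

+0.577350  (= +√(1/3))

j₁+j₂−J=2  J+j₁−j₂=0  J−j₁+j₂=0  j₁+j₂+J+1=3
(j₁±m₁, j₂±m₂, J±M) = (0,2,2,0,0,0)
P² = 4/3
sum k=2..2:
  [2] +1/2 = 1/2
S = 1/2
C² = P²·S² = 1/3 ; C = +0.577350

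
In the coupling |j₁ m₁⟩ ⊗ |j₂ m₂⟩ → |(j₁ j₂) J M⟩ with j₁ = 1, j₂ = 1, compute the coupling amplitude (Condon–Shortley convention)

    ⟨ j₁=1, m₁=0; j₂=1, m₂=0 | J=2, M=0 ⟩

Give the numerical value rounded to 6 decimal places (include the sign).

√[5·0!2!2!/5! · 1!1!1!1!2!2!] = √(2/3)
  +(−1)^0/∏(0,0,1,1,1,1)! = 1  (running 1)
⟨..|..⟩ = √(2/3)·(1) = +0.816497

+√(2/3) ≈ +0.816497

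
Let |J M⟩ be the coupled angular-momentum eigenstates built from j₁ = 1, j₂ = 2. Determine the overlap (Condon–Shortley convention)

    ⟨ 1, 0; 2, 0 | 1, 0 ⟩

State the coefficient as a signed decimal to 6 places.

−√(2/5) = -0.632456

√[3·2!0!2!/5! · 1!1!2!2!1!1!] = √(2/5)
  +(−1)^1/∏(1,1,0,1,0,1)! = -1  (running -1)
⟨..|..⟩ = √(2/5)·(-1) = -0.632456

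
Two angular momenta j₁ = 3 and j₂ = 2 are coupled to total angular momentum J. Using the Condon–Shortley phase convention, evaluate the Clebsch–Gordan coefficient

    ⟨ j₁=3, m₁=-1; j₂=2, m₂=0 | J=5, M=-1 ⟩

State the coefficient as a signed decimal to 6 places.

+√(3/7) = +0.654654

√[11·0!6!4!/11! · 2!4!2!2!4!6!] = √(110592/7)
  +(−1)^0/∏(0,0,4,2,2,2)! = 1/192  (running 1/192)
⟨..|..⟩ = √(110592/7)·(1/192) = +0.654654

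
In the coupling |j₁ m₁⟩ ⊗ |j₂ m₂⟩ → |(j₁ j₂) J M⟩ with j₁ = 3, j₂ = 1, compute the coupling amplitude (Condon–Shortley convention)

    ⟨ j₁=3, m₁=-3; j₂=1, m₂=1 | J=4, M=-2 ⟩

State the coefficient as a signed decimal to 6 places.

+√(1/28) = +0.188982

√[9·0!6!2!/9! · 0!6!2!0!2!6!] = √(518400/7)
  +(−1)^0/∏(0,0,6,2,0,0)! = 1/1440  (running 1/1440)
⟨..|..⟩ = √(518400/7)·(1/1440) = +0.188982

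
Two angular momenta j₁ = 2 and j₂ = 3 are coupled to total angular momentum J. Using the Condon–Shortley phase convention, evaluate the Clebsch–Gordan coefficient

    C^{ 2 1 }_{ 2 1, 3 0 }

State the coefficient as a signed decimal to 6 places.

j₁+j₂−J=3  J+j₁−j₂=1  J−j₁+j₂=3  j₁+j₂+J+1=8
(j₁±m₁, j₂±m₂, J±M) = (3,1,3,3,3,1)
P² = 81/14
sum k=0..1:
  [0] +1/36 = 1/36
  [1] −1/4 = -1/4
S = -2/9
C² = P²·S² = 2/7 ; C = -0.534522

-0.534522  (= −√(2/7))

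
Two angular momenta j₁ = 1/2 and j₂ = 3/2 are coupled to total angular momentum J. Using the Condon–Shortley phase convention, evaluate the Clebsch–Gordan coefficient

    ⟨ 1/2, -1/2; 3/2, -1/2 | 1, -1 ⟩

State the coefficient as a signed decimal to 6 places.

j₁+j₂−J=1  J+j₁−j₂=0  J−j₁+j₂=2  j₁+j₂+J+1=4
(j₁±m₁, j₂±m₂, J±M) = (0,1,1,2,0,2)
P² = 1
sum k=1..1:
  [1] −1/2 = -1/2
S = -1/2
C² = P²·S² = 1/4 ; C = -0.500000

−√(1/4) ≈ -0.500000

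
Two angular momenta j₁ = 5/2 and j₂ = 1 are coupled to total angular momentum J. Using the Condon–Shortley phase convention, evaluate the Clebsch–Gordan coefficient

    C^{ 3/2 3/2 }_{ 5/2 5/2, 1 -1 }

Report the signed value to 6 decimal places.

+0.816497

triangle: 2!·3!·0!/6! = 12/720
(j±m)!: 5!·0!·0!·2!·3!·0! = 1440
prefactor² = (2J+1)·Δ·N² = 96
  k=0: +1/(0!·2!·0!·0!·3!·0!) = 1/12
Σ = 1/12  ⇒  CG² = 96·1/12² = 2/3
CG = +√(2/3) = +0.816497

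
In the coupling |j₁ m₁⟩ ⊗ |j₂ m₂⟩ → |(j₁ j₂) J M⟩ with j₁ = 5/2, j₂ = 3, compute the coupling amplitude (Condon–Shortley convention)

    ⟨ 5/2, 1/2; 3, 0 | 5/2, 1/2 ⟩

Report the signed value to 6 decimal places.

√[6·3!2!3!/9! · 3!2!3!3!3!2!] = √(216/35)
  +(−1)^0/∏(0,3,2,3,0,0)! = 1/72  (running 1/72)
  +(−1)^1/∏(1,2,1,2,1,1)! = -1/4  (running -17/72)
  +(−1)^2/∏(2,1,0,1,2,2)! = 1/8  (running -1/9)
⟨..|..⟩ = √(216/35)·(-1/9) = -0.276026

−√(8/105) = -0.276026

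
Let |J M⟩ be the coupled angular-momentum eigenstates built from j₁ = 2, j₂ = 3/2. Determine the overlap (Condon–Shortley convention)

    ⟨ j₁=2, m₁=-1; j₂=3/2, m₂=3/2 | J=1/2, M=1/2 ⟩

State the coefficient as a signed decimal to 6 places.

triangle: 3!*1!*0!/5! = 6/120
(j±m)!: 1!*3!*3!*0!*1!*0! = 36
prefactor² = (2J+1)*Δ*N² = 18/5
  k=3: −1/(3!*0!*0!*0!*1!*0!) = -1/6
Σ = -1/6  ⇒  CG² = 18/5*(-1/6)² = 1/10
CG = −√(1/10) = -0.316228

−√(1/10) = -0.316228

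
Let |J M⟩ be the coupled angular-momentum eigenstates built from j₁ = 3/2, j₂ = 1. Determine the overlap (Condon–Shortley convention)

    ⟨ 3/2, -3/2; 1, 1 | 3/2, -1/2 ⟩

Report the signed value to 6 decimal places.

-0.632456  (= −√(2/5))

j₁+j₂−J=1  J+j₁−j₂=2  J−j₁+j₂=1  j₁+j₂+J+1=5
(j₁±m₁, j₂±m₂, J±M) = (0,3,2,0,1,2)
P² = 8/5
sum k=1..1:
  [1] −1/2 = -1/2
S = -1/2
C² = P²·S² = 2/5 ; C = -0.632456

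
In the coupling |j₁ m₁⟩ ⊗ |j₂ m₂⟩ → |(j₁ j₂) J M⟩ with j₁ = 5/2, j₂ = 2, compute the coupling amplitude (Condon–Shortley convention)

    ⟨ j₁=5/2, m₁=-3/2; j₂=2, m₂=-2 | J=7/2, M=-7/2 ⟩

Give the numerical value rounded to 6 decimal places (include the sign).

triangle: 1!*4!*3!/9! = 144/362880
(j±m)!: 1!*4!*0!*4!*0!*7! = 2903040
prefactor² = (2J+1)*Δ*N² = 9216
  k=0: +1/(0!*1!*4!*0!*0!*3!) = 1/144
Σ = 1/144  ⇒  CG² = 9216*1/144² = 4/9
CG = +√(4/9) = +0.666667

+√(4/9) ≈ +0.666667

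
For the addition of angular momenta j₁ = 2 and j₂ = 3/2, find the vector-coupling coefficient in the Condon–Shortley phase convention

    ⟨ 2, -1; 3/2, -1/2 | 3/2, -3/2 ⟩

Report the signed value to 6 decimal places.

√[4·2!2!1!/6! · 1!3!1!2!0!3!] = √(8/5)
  +(−1)^1/∏(1,1,2,0,0,1)! = -1/2  (running -1/2)
⟨..|..⟩ = √(8/5)·(-1/2) = -0.632456

−√(2/5) ≈ -0.632456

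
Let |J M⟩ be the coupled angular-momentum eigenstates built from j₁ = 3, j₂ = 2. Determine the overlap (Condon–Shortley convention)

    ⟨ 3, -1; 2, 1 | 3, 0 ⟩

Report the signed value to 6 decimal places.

√[7·2!4!2!/9! · 2!4!3!1!3!3!] = √(96/5)
  +(−1)^1/∏(1,1,3,2,1,0)! = -1/12  (running -1/12)
  +(−1)^2/∏(2,0,2,1,2,1)! = 1/8  (running 1/24)
⟨..|..⟩ = √(96/5)·(1/24) = +0.182574

+√(1/30) = +0.182574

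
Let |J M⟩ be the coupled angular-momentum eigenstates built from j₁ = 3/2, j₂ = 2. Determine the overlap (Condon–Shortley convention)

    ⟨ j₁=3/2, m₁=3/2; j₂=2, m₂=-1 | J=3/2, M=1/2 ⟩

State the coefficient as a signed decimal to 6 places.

+√(2/5) = +0.632456

j₁+j₂−J=2  J+j₁−j₂=1  J−j₁+j₂=2  j₁+j₂+J+1=6
(j₁±m₁, j₂±m₂, J±M) = (3,0,1,3,2,1)
P² = 8/5
sum k=0..0:
  [0] +1/2 = 1/2
S = 1/2
C² = P²·S² = 2/5 ; C = +0.632456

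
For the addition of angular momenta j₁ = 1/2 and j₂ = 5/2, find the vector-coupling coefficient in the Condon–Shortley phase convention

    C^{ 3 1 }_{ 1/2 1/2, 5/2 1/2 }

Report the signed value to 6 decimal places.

j₁+j₂−J=0  J+j₁−j₂=1  J−j₁+j₂=5  j₁+j₂+J+1=7
(j₁±m₁, j₂±m₂, J±M) = (1,0,3,2,4,2)
P² = 96
sum k=0..0:
  [0] +1/12 = 1/12
S = 1/12
C² = P²·S² = 2/3 ; C = +0.816497

+√(2/3) = +0.816497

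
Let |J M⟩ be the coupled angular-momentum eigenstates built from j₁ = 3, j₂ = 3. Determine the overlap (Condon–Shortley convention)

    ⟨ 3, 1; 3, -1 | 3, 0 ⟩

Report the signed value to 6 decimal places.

√[7·3!3!3!/10! · 4!2!2!4!3!3!] = √(864/25)
  +(−1)^0/∏(0,3,2,2,1,1)! = 1/24  (running 1/24)
  +(−1)^1/∏(1,2,1,1,2,2)! = -1/8  (running -1/12)
  +(−1)^2/∏(2,1,0,0,3,3)! = 1/72  (running -5/72)
⟨..|..⟩ = √(864/25)·(-5/72) = -0.408248

−√(1/6) ≈ -0.408248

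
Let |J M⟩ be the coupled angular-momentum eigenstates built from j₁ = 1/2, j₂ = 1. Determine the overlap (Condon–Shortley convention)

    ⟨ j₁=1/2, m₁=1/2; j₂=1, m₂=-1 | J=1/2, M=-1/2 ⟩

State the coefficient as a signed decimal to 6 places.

+√(2/3) ≈ +0.816497

triangle: 1!*0!*1!/3! = 1/6
(j±m)!: 1!*0!*0!*2!*0!*1! = 2
prefactor² = (2J+1)*Δ*N² = 2/3
  k=0: +1/(0!*1!*0!*0!*0!*1!) = 1
Σ = 1  ⇒  CG² = 2/3*1² = 2/3
CG = +√(2/3) = +0.816497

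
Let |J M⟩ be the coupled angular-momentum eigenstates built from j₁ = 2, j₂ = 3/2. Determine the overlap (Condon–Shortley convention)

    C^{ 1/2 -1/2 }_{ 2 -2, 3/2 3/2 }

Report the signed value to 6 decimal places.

−√(2/5) = -0.632456

triangle: 3!·1!·0!/5! = 6/120
(j±m)!: 0!·4!·3!·0!·0!·1! = 144
prefactor² = (2J+1)·Δ·N² = 72/5
  k=3: −1/(3!·0!·1!·0!·0!·0!) = -1/6
Σ = -1/6  ⇒  CG² = 72/5·(-1/6)² = 2/5
CG = −√(2/5) = -0.632456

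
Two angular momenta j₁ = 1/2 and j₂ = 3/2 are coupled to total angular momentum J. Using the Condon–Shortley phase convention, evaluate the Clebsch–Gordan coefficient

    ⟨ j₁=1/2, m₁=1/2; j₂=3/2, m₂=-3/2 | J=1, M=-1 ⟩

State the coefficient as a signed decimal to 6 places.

j₁+j₂−J=1  J+j₁−j₂=0  J−j₁+j₂=2  j₁+j₂+J+1=4
(j₁±m₁, j₂±m₂, J±M) = (1,0,0,3,0,2)
P² = 3
sum k=0..0:
  [0] +1/2 = 1/2
S = 1/2
C² = P²·S² = 3/4 ; C = +0.866025

+√(3/4) = +0.866025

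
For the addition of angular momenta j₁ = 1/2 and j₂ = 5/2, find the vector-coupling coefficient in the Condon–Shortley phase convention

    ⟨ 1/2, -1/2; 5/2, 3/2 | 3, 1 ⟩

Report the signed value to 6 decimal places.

+0.577350

√[7·0!1!5!/7! · 0!1!4!1!4!2!] = √(192)
  +(−1)^0/∏(0,0,1,4,0,1)! = 1/24  (running 1/24)
⟨..|..⟩ = √(192)·(1/24) = +0.577350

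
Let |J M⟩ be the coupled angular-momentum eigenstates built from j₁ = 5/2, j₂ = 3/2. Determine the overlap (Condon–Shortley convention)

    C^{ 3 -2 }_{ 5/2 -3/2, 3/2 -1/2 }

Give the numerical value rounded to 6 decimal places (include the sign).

j₁+j₂−J=1  J+j₁−j₂=4  J−j₁+j₂=2  j₁+j₂+J+1=8
(j₁±m₁, j₂±m₂, J±M) = (1,4,1,2,1,5)
P² = 48
sum k=0..1:
  [0] +1/24 = 1/24
  [1] −1/12 = -1/12
S = -1/24
C² = P²·S² = 1/12 ; C = -0.288675

−√(1/12) = -0.288675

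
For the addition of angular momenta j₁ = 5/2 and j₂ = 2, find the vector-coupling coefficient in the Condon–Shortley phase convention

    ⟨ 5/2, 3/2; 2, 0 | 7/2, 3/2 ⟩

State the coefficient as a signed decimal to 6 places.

j₁+j₂−J=1  J+j₁−j₂=4  J−j₁+j₂=3  j₁+j₂+J+1=9
(j₁±m₁, j₂±m₂, J±M) = (4,1,2,2,5,2)
P² = 512/7
sum k=0..1:
  [0] +1/12 = 1/12
  [1] −1/48 = -1/48
S = 1/16
C² = P²·S² = 2/7 ; C = +0.534522

+0.534522  (= +√(2/7))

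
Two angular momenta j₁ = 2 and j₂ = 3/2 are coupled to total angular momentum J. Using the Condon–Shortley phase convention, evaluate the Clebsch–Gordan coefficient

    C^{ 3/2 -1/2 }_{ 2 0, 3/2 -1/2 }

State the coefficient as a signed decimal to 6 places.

triangle: 2!*2!*1!/6! = 4/720
(j±m)!: 2!*2!*1!*2!*1!*2! = 16
prefactor² = (2J+1)*Δ*N² = 16/45
  k=0: +1/(0!*2!*2!*1!*0!*0!) = 1/4
  k=1: −1/(1!*1!*1!*0!*1!*1!) = -1
Σ = -3/4  ⇒  CG² = 16/45*(-3/4)² = 1/5
CG = −√(1/5) = -0.447214

−√(1/5) ≈ -0.447214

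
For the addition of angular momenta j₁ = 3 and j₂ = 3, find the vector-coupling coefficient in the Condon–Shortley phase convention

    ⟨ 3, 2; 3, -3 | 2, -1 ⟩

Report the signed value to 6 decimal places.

+0.545545  (= +√(25/84))

√[5·4!2!2!/9! · 5!1!0!6!1!3!] = √(4800/7)
  +(−1)^0/∏(0,4,1,0,1,2)! = 1/48  (running 1/48)
⟨..|..⟩ = √(4800/7)·(1/48) = +0.545545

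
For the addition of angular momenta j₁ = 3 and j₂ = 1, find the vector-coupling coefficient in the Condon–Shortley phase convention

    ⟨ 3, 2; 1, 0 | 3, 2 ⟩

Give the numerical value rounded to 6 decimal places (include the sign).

+0.577350

triangle: 1!×5!×1!/8! = 120/40320
(j±m)!: 5!×1!×1!×1!×5!×1! = 14400
prefactor² = (2J+1)×Δ×N² = 300
  k=0: +1/(0!×1!×1!×1!×4!×0!) = 1/24
  k=1: −1/(1!×0!×0!×0!×5!×1!) = -1/120
Σ = 1/30  ⇒  CG² = 300×1/30² = 1/3
CG = +√(1/3) = +0.577350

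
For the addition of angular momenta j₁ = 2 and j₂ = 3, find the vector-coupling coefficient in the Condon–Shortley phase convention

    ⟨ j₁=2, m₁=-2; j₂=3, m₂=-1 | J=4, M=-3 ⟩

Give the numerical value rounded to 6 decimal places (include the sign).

−√(1/2) ≈ -0.707107

triangle: 1!·3!·5!/10! = 720/3628800
(j±m)!: 0!·4!·2!·4!·1!·7! = 5806080
prefactor² = (2J+1)·Δ·N² = 10368
  k=1: −1/(1!·0!·3!·1!·0!·4!) = -1/144
Σ = -1/144  ⇒  CG² = 10368·(-1/144)² = 1/2
CG = −√(1/2) = -0.707107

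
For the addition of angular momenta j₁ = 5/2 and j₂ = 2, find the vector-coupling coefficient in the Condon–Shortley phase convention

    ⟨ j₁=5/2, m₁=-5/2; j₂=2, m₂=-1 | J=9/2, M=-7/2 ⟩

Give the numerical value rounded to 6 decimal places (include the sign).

+√(4/9) ≈ +0.666667

√[10·0!5!4!/10! · 0!5!1!3!1!8!] = √(230400)
  +(−1)^0/∏(0,0,5,1,0,3)! = 1/720  (running 1/720)
⟨..|..⟩ = √(230400)·(1/720) = +0.666667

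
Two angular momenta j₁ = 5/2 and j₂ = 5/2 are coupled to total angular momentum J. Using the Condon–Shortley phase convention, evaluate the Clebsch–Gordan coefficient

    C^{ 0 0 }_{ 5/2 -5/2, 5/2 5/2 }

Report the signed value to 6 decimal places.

j₁+j₂−J=5  J+j₁−j₂=0  J−j₁+j₂=0  j₁+j₂+J+1=6
(j₁±m₁, j₂±m₂, J±M) = (0,5,5,0,0,0)
P² = 2400
sum k=5..5:
  [5] −1/120 = -1/120
S = -1/120
C² = P²·S² = 1/6 ; C = -0.408248

−√(1/6) ≈ -0.408248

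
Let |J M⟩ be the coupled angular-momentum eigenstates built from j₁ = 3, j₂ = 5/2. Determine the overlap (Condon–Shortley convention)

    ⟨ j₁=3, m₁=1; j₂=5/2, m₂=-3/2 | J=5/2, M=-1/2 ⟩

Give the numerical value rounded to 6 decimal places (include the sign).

−√(1/35) = -0.169031

triangle: 3!*3!*2!/9! = 72/362880
(j±m)!: 4!*2!*1!*4!*2!*3! = 13824
prefactor² = (2J+1)*Δ*N² = 576/35
  k=0: +1/(0!*3!*2!*1!*1!*1!) = 1/12
  k=1: −1/(1!*2!*1!*0!*2!*2!) = -1/8
Σ = -1/24  ⇒  CG² = 576/35*(-1/24)² = 1/35
CG = −√(1/35) = -0.169031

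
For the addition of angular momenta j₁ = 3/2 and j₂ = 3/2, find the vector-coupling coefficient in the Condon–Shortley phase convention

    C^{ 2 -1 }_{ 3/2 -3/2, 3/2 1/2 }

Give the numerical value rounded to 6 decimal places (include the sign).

−√(1/2) ≈ -0.707107

√[5·1!2!2!/6! · 0!3!2!1!1!3!] = √(2)
  +(−1)^1/∏(1,0,2,1,0,1)! = -1/2  (running -1/2)
⟨..|..⟩ = √(2)·(-1/2) = -0.707107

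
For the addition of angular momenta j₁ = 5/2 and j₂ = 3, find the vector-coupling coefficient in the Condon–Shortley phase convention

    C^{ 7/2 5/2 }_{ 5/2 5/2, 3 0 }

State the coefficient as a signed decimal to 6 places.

√[8·2!3!4!/10! · 5!0!3!3!6!1!] = √(13824/7)
  +(−1)^0/∏(0,2,0,3,3,1)! = 1/72  (running 1/72)
⟨..|..⟩ = √(13824/7)·(1/72) = +0.617213

+0.617213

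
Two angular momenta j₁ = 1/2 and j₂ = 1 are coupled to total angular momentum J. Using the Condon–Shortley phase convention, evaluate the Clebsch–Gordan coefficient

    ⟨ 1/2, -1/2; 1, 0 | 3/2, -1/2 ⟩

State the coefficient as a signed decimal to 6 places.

+0.816497

triangle: 0!*1!*2!/4! = 2/24
(j±m)!: 0!*1!*1!*1!*1!*2! = 2
prefactor² = (2J+1)*Δ*N² = 2/3
  k=0: +1/(0!*0!*1!*1!*0!*1!) = 1
Σ = 1  ⇒  CG² = 2/3*1² = 2/3
CG = +√(2/3) = +0.816497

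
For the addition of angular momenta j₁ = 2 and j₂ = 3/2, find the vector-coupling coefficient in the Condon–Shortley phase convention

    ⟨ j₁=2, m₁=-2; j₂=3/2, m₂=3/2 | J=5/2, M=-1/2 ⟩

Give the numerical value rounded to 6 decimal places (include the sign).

√[6·1!3!2!/7! · 0!4!3!0!2!3!] = √(864/35)
  +(−1)^1/∏(1,0,3,2,0,0)! = -1/12  (running -1/12)
⟨..|..⟩ = √(864/35)·(-1/12) = -0.414039

-0.414039  (= −√(6/35))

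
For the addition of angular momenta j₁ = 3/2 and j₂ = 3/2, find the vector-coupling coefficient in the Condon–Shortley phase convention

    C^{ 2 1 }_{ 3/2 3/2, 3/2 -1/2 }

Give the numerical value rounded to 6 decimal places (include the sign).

+√(1/2) ≈ +0.707107

triangle: 1!*2!*2!/6! = 4/720
(j±m)!: 3!*0!*1!*2!*3!*1! = 72
prefactor² = (2J+1)*Δ*N² = 2
  k=0: +1/(0!*1!*0!*1!*2!*1!) = 1/2
Σ = 1/2  ⇒  CG² = 2*1/2² = 1/2
CG = +√(1/2) = +0.707107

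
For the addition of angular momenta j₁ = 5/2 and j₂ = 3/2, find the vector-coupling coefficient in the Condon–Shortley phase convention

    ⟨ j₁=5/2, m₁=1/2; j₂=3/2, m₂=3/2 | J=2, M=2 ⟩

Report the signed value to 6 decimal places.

triangle: 2!×3!×1!/7! = 12/5040
(j±m)!: 3!×2!×3!×0!×4!×0! = 1728
prefactor² = (2J+1)×Δ×N² = 144/7
  k=2: +1/(2!×0!×0!×1!×3!×0!) = 1/12
Σ = 1/12  ⇒  CG² = 144/7×1/12² = 1/7
CG = +√(1/7) = +0.377964

+√(1/7) = +0.377964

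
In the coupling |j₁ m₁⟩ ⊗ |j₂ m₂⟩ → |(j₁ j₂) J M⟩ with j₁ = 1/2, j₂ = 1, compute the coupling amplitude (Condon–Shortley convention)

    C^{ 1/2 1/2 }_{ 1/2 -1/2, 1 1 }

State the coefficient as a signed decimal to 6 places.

-0.816497  (= −√(2/3))

triangle: 1!*0!*1!/3! = 1/6
(j±m)!: 0!*1!*2!*0!*1!*0! = 2
prefactor² = (2J+1)*Δ*N² = 2/3
  k=1: −1/(1!*0!*0!*1!*0!*0!) = -1
Σ = -1  ⇒  CG² = 2/3*(-1)² = 2/3
CG = −√(2/3) = -0.816497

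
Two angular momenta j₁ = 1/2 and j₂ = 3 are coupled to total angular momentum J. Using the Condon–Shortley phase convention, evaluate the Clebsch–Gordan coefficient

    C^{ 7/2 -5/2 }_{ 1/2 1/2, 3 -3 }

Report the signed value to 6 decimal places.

triangle: 0!×1!×6!/8! = 720/40320
(j±m)!: 1!×0!×0!×6!×1!×6! = 518400
prefactor² = (2J+1)×Δ×N² = 518400/7
  k=0: +1/(0!×0!×0!×0!×1!×6!) = 1/720
Σ = 1/720  ⇒  CG² = 518400/7×1/720² = 1/7
CG = +√(1/7) = +0.377964

+0.377964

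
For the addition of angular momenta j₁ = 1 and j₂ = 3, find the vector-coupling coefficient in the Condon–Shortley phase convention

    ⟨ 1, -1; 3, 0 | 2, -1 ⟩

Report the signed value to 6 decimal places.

j₁+j₂−J=2  J+j₁−j₂=0  J−j₁+j₂=4  j₁+j₂+J+1=7
(j₁±m₁, j₂±m₂, J±M) = (0,2,3,3,1,3)
P² = 144/7
sum k=2..2:
  [2] +1/12 = 1/12
S = 1/12
C² = P²·S² = 1/7 ; C = +0.377964

+0.377964  (= +√(1/7))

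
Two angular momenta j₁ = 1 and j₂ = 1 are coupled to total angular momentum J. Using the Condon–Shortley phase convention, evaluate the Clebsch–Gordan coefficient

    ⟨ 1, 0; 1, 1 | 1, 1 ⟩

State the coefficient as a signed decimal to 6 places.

j₁+j₂−J=1  J+j₁−j₂=1  J−j₁+j₂=1  j₁+j₂+J+1=4
(j₁±m₁, j₂±m₂, J±M) = (1,1,2,0,2,0)
P² = 1/2
sum k=1..1:
  [1] −1/1 = -1
S = -1
C² = P²·S² = 1/2 ; C = -0.707107

−√(1/2) ≈ -0.707107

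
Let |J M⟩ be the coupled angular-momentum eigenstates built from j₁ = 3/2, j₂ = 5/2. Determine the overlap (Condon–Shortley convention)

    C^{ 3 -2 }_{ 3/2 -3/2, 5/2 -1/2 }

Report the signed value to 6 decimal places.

j₁+j₂−J=1  J+j₁−j₂=2  J−j₁+j₂=4  j₁+j₂+J+1=8
(j₁±m₁, j₂±m₂, J±M) = (0,3,2,3,1,5)
P² = 72
sum k=1..1:
  [1] −1/12 = -1/12
S = -1/12
C² = P²·S² = 1/2 ; C = -0.707107

−√(1/2) = -0.707107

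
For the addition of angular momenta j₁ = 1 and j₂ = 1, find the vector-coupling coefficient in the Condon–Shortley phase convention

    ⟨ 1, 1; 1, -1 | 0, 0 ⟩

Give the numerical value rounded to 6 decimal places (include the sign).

+0.577350

√[1·2!0!0!/3! · 2!0!0!2!0!0!] = √(4/3)
  +(−1)^0/∏(0,2,0,0,0,0)! = 1/2  (running 1/2)
⟨..|..⟩ = √(4/3)·(1/2) = +0.577350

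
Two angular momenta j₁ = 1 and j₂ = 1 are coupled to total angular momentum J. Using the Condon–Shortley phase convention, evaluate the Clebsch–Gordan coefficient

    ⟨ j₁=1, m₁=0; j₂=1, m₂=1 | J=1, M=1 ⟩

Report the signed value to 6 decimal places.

√[3·1!1!1!/4! · 1!1!2!0!2!0!] = √(1/2)
  +(−1)^1/∏(1,0,0,1,1,0)! = -1  (running -1)
⟨..|..⟩ = √(1/2)·(-1) = -0.707107

−√(1/2) ≈ -0.707107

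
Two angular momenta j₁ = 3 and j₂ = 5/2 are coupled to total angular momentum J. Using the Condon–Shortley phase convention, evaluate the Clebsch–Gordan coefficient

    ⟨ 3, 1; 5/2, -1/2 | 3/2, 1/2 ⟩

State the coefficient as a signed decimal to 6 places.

−√(1/105) ≈ -0.097590

triangle: 4!×2!×1!/8! = 48/40320
(j±m)!: 4!×2!×2!×3!×2!×1! = 1152
prefactor² = (2J+1)×Δ×N² = 192/35
  k=1: −1/(1!×3!×1!×1!×1!×0!) = -1/6
  k=2: +1/(2!×2!×0!×0!×2!×1!) = 1/8
Σ = -1/24  ⇒  CG² = 192/35×(-1/24)² = 1/105
CG = −√(1/105) = -0.097590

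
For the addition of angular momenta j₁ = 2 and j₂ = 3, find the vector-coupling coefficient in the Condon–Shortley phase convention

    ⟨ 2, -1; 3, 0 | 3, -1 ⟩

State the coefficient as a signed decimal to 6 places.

−√(1/30) = -0.182574

j₁+j₂−J=2  J+j₁−j₂=2  J−j₁+j₂=4  j₁+j₂+J+1=9
(j₁±m₁, j₂±m₂, J±M) = (1,3,3,3,2,4)
P² = 96/5
sum k=1..2:
  [1] −1/8 = -1/8
  [2] +1/12 = 1/12
S = -1/24
C² = P²·S² = 1/30 ; C = -0.182574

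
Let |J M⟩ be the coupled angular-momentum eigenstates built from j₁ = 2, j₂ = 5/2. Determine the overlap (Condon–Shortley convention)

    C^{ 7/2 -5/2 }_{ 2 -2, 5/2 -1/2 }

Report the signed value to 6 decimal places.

triangle: 1!·3!·4!/9! = 144/362880
(j±m)!: 0!·4!·2!·3!·1!·6! = 207360
prefactor² = (2J+1)·Δ·N² = 4608/7
  k=1: −1/(1!·0!·3!·1!·0!·3!) = -1/36
Σ = -1/36  ⇒  CG² = 4608/7·(-1/36)² = 32/63
CG = −√(32/63) = -0.712697

-0.712697  (= −√(32/63))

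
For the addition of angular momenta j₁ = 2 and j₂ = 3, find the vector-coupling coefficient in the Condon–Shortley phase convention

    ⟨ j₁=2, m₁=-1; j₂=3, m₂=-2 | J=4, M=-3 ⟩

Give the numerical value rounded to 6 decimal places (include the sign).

+0.223607

j₁+j₂−J=1  J+j₁−j₂=3  J−j₁+j₂=5  j₁+j₂+J+1=10
(j₁±m₁, j₂±m₂, J±M) = (1,3,1,5,1,7)
P² = 6480
sum k=0..1:
  [0] +1/144 = 1/144
  [1] −1/240 = -1/240
S = 1/360
C² = P²·S² = 1/20 ; C = +0.223607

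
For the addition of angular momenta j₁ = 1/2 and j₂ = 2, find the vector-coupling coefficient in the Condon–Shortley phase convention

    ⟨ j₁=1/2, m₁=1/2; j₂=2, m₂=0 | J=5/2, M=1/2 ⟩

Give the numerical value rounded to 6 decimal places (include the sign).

j₁+j₂−J=0  J+j₁−j₂=1  J−j₁+j₂=4  j₁+j₂+J+1=6
(j₁±m₁, j₂±m₂, J±M) = (1,0,2,2,3,2)
P² = 48/5
sum k=0..0:
  [0] +1/4 = 1/4
S = 1/4
C² = P²·S² = 3/5 ; C = +0.774597

+√(3/5) ≈ +0.774597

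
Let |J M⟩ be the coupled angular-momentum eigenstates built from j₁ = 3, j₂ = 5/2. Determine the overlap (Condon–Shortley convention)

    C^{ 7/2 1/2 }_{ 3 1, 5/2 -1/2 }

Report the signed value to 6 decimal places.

√[8·2!4!3!/10! · 4!2!2!3!4!3!] = √(9216/175)
  +(−1)^0/∏(0,2,2,2,2,1)! = 1/16  (running 1/16)
  +(−1)^1/∏(1,1,1,1,3,2)! = -1/12  (running -1/48)
  +(−1)^2/∏(2,0,0,0,4,3)! = 1/288  (running -5/288)
⟨..|..⟩ = √(9216/175)·(-5/288) = -0.125988

−√(1/63) = -0.125988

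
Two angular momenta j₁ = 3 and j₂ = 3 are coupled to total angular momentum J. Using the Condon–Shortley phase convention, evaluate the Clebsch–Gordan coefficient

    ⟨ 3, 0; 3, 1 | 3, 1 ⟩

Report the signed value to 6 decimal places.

triangle: 3!×3!×3!/10! = 216/3628800
(j±m)!: 3!×3!×4!×2!×4!×2! = 82944
prefactor² = (2J+1)×Δ×N² = 864/25
  k=1: −1/(1!×2!×2!×3!×1!×0!) = -1/24
  k=2: +1/(2!×1!×1!×2!×2!×1!) = 1/8
  k=3: −1/(3!×0!×0!×1!×3!×2!) = -1/72
Σ = 5/72  ⇒  CG² = 864/25×5/72² = 1/6
CG = +√(1/6) = +0.408248

+0.408248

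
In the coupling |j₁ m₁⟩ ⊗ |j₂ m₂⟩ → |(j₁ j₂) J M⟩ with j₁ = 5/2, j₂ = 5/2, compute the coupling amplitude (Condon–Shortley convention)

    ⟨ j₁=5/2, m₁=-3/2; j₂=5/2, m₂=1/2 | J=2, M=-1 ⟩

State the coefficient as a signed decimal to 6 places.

+√(1/7) = +0.377964

j₁+j₂−J=3  J+j₁−j₂=2  J−j₁+j₂=2  j₁+j₂+J+1=8
(j₁±m₁, j₂±m₂, J±M) = (1,4,3,2,1,3)
P² = 36/7
sum k=2..3:
  [2] +1/4 = 1/4
  [3] −1/12 = -1/12
S = 1/6
C² = P²·S² = 1/7 ; C = +0.377964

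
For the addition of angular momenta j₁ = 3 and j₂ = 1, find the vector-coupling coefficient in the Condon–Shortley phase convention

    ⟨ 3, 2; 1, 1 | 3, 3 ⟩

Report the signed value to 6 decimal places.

-0.500000

j₁+j₂−J=1  J+j₁−j₂=5  J−j₁+j₂=1  j₁+j₂+J+1=8
(j₁±m₁, j₂±m₂, J±M) = (5,1,2,0,6,0)
P² = 3600
sum k=1..1:
  [1] −1/120 = -1/120
S = -1/120
C² = P²·S² = 1/4 ; C = -0.500000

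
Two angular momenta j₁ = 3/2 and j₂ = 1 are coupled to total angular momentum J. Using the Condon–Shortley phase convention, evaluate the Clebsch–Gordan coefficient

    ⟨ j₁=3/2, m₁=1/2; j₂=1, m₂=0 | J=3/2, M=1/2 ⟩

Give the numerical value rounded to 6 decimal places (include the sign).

√[4·1!2!1!/5! · 2!1!1!1!2!1!] = √(4/15)
  +(−1)^0/∏(0,1,1,1,1,0)! = 1  (running 1)
  +(−1)^1/∏(1,0,0,0,2,1)! = -1/2  (running 1/2)
⟨..|..⟩ = √(4/15)·(1/2) = +0.258199

+√(1/15) ≈ +0.258199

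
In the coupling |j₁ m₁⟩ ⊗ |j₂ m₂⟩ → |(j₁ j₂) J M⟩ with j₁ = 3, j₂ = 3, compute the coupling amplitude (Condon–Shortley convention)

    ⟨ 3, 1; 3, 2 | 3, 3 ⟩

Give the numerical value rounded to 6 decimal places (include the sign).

+√(1/3) = +0.577350

j₁+j₂−J=3  J+j₁−j₂=3  J−j₁+j₂=3  j₁+j₂+J+1=10
(j₁±m₁, j₂±m₂, J±M) = (4,2,5,1,6,0)
P² = 1728
sum k=2..2:
  [2] +1/72 = 1/72
S = 1/72
C² = P²·S² = 1/3 ; C = +0.577350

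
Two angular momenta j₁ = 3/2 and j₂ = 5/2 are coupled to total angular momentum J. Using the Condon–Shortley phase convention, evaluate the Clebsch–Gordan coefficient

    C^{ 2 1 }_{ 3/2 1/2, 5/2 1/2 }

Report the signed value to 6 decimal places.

j₁+j₂−J=2  J+j₁−j₂=1  J−j₁+j₂=3  j₁+j₂+J+1=7
(j₁±m₁, j₂±m₂, J±M) = (2,1,3,2,3,1)
P² = 12/7
sum k=0..1:
  [0] +1/12 = 1/12
  [1] −1/2 = -1/2
S = -5/12
C² = P²·S² = 25/84 ; C = -0.545545

-0.545545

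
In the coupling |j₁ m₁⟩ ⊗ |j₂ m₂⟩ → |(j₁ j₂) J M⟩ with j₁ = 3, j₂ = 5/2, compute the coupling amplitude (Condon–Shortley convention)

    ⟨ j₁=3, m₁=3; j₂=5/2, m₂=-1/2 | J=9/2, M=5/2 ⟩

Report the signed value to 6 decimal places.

j₁+j₂−J=1  J+j₁−j₂=5  J−j₁+j₂=4  j₁+j₂+J+1=11
(j₁±m₁, j₂±m₂, J±M) = (6,0,2,3,7,2)
P² = 691200/11
sum k=0..0:
  [0] +1/480 = 1/480
S = 1/480
C² = P²·S² = 3/11 ; C = +0.522233

+0.522233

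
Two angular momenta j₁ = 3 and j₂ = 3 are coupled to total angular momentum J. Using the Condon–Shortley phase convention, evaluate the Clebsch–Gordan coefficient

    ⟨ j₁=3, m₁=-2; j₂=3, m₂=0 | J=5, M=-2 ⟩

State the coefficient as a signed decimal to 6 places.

-0.577350

triangle: 1!·5!·5!/12! = 14400/479001600
(j±m)!: 1!·5!·3!·3!·3!·7! = 130636800
prefactor² = (2J+1)·Δ·N² = 43200
  k=0: +1/(0!·1!·5!·3!·0!·2!) = 1/1440
  k=1: −1/(1!·0!·4!·2!·1!·3!) = -1/288
Σ = -1/360  ⇒  CG² = 43200·(-1/360)² = 1/3
CG = −√(1/3) = -0.577350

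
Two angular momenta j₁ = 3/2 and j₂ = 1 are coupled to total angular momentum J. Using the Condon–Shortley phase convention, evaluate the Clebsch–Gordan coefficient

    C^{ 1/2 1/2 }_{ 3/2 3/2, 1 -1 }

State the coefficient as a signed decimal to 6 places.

+√(1/2) = +0.707107

√[2·2!1!0!/4! · 3!0!0!2!1!0!] = √(2)
  +(−1)^0/∏(0,2,0,0,1,0)! = 1/2  (running 1/2)
⟨..|..⟩ = √(2)·(1/2) = +0.707107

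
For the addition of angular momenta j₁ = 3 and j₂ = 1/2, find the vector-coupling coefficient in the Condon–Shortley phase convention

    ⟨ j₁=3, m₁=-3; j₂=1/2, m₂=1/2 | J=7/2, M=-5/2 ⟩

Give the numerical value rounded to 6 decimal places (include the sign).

+√(1/7) = +0.377964

√[8·0!6!1!/8! · 0!6!1!0!1!6!] = √(518400/7)
  +(−1)^0/∏(0,0,6,1,0,0)! = 1/720  (running 1/720)
⟨..|..⟩ = √(518400/7)·(1/720) = +0.377964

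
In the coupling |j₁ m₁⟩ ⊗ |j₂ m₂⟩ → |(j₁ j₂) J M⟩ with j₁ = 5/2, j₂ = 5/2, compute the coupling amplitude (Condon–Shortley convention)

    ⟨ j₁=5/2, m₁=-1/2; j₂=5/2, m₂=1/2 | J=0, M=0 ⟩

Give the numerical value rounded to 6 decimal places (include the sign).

−√(1/6) = -0.408248

j₁+j₂−J=5  J+j₁−j₂=0  J−j₁+j₂=0  j₁+j₂+J+1=6
(j₁±m₁, j₂±m₂, J±M) = (2,3,3,2,0,0)
P² = 24
sum k=3..3:
  [3] −1/12 = -1/12
S = -1/12
C² = P²·S² = 1/6 ; C = -0.408248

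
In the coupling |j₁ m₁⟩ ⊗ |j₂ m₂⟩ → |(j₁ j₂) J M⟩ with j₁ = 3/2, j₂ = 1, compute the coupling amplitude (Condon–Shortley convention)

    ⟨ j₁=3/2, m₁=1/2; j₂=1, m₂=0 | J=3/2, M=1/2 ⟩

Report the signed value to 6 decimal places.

+0.258199

triangle: 1!×2!×1!/5! = 2/120
(j±m)!: 2!×1!×1!×1!×2!×1! = 4
prefactor² = (2J+1)×Δ×N² = 4/15
  k=0: +1/(0!×1!×1!×1!×1!×0!) = 1
  k=1: −1/(1!×0!×0!×0!×2!×1!) = -1/2
Σ = 1/2  ⇒  CG² = 4/15×1/2² = 1/15
CG = +√(1/15) = +0.258199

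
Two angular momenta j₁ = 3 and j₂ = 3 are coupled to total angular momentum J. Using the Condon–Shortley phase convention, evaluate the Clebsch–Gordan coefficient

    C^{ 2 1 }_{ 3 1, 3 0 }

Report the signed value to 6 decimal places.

+√(1/42) = +0.154303

triangle: 4!*2!*2!/9! = 96/362880
(j±m)!: 4!*2!*3!*3!*3!*1! = 10368
prefactor² = (2J+1)*Δ*N² = 96/7
  k=1: −1/(1!*3!*1!*2!*1!*0!) = -1/12
  k=2: +1/(2!*2!*0!*1!*2!*1!) = 1/8
Σ = 1/24  ⇒  CG² = 96/7*1/24² = 1/42
CG = +√(1/42) = +0.154303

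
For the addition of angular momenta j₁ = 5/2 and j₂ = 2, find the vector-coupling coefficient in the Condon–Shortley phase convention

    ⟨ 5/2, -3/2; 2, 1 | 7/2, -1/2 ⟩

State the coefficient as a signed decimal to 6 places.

j₁+j₂−J=1  J+j₁−j₂=4  J−j₁+j₂=3  j₁+j₂+J+1=9
(j₁±m₁, j₂±m₂, J±M) = (1,4,3,1,3,4)
P² = 2304/35
sum k=0..1:
  [0] +1/144 = 1/144
  [1] −1/12 = -1/12
S = -11/144
C² = P²·S² = 121/315 ; C = -0.619780

-0.619780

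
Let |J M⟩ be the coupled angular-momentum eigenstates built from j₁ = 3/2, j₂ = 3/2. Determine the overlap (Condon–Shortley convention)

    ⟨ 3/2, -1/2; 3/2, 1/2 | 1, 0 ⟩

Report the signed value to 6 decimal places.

−√(1/20) = -0.223607

triangle: 2!*1!*1!/5! = 2/120
(j±m)!: 1!*2!*2!*1!*1!*1! = 4
prefactor² = (2J+1)*Δ*N² = 1/5
  k=1: −1/(1!*1!*1!*1!*0!*0!) = -1
  k=2: +1/(2!*0!*0!*0!*1!*1!) = 1/2
Σ = -1/2  ⇒  CG² = 1/5*(-1/2)² = 1/20
CG = −√(1/20) = -0.223607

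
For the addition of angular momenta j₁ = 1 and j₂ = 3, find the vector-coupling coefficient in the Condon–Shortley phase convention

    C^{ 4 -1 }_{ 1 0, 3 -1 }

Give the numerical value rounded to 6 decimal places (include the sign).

+0.731925  (= +√(15/28))

triangle: 0!·2!·6!/9! = 1440/362880
(j±m)!: 1!·1!·2!·4!·3!·5! = 34560
prefactor² = (2J+1)·Δ·N² = 8640/7
  k=0: +1/(0!·0!·1!·2!·1!·4!) = 1/48
Σ = 1/48  ⇒  CG² = 8640/7·1/48² = 15/28
CG = +√(15/28) = +0.731925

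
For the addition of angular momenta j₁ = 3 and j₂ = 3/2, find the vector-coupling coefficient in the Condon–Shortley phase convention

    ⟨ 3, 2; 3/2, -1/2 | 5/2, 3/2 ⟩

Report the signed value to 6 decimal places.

√[6·2!4!1!/8! · 5!1!1!2!4!1!] = √(288/7)
  +(−1)^0/∏(0,2,1,1,3,0)! = 1/12  (running 1/12)
  +(−1)^1/∏(1,1,0,0,4,1)! = -1/24  (running 1/24)
⟨..|..⟩ = √(288/7)·(1/24) = +0.267261

+√(1/14) = +0.267261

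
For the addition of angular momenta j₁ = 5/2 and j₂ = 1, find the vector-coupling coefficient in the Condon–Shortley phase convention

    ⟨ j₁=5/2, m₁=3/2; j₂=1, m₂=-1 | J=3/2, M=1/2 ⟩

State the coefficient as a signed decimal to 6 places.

√[4·2!3!0!/6! · 4!1!0!2!2!1!] = √(32/5)
  +(−1)^0/∏(0,2,1,0,2,0)! = 1/4  (running 1/4)
⟨..|..⟩ = √(32/5)·(1/4) = +0.632456

+0.632456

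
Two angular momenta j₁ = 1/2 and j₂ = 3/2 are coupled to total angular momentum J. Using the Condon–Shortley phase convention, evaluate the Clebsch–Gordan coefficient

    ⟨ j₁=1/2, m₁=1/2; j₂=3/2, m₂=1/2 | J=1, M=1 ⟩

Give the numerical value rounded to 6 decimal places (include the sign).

triangle: 1!*0!*2!/4! = 2/24
(j±m)!: 1!*0!*2!*1!*2!*0! = 4
prefactor² = (2J+1)*Δ*N² = 1
  k=0: +1/(0!*1!*0!*2!*0!*0!) = 1/2
Σ = 1/2  ⇒  CG² = 1*1/2² = 1/4
CG = +√(1/4) = +0.500000

+√(1/4) = +0.500000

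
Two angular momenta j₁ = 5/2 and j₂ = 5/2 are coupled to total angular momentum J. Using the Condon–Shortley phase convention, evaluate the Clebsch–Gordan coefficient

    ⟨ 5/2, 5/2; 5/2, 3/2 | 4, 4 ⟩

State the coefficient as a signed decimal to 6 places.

+√(1/2) ≈ +0.707107

√[9·1!4!4!/10! · 5!0!4!1!8!0!] = √(165888)
  +(−1)^0/∏(0,1,0,4,4,0)! = 1/576  (running 1/576)
⟨..|..⟩ = √(165888)·(1/576) = +0.707107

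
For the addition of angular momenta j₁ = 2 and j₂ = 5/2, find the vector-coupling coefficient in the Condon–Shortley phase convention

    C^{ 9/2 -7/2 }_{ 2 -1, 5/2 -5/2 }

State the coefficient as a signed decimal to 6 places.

j₁+j₂−J=0  J+j₁−j₂=4  J−j₁+j₂=5  j₁+j₂+J+1=10
(j₁±m₁, j₂±m₂, J±M) = (1,3,0,5,1,8)
P² = 230400
sum k=0..0:
  [0] +1/720 = 1/720
S = 1/720
C² = P²·S² = 4/9 ; C = +0.666667

+0.666667  (= +√(4/9))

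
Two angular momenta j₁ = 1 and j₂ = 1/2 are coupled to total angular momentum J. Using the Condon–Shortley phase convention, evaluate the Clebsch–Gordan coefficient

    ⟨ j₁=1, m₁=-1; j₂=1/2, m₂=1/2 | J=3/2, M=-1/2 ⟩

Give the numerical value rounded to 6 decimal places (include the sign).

triangle: 0!·2!·1!/4! = 2/24
(j±m)!: 0!·2!·1!·0!·1!·2! = 4
prefactor² = (2J+1)·Δ·N² = 4/3
  k=0: +1/(0!·0!·2!·1!·0!·0!) = 1/2
Σ = 1/2  ⇒  CG² = 4/3·1/2² = 1/3
CG = +√(1/3) = +0.577350

+0.577350  (= +√(1/3))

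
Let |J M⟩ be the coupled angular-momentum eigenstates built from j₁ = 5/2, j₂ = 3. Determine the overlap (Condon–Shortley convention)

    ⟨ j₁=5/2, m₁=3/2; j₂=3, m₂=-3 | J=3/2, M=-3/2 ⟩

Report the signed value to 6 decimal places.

+0.462910

triangle: 4!*1!*2!/8! = 48/40320
(j±m)!: 4!*1!*0!*6!*0!*3! = 103680
prefactor² = (2J+1)*Δ*N² = 3456/7
  k=0: +1/(0!*4!*1!*0!*0!*2!) = 1/48
Σ = 1/48  ⇒  CG² = 3456/7*1/48² = 3/14
CG = +√(3/14) = +0.462910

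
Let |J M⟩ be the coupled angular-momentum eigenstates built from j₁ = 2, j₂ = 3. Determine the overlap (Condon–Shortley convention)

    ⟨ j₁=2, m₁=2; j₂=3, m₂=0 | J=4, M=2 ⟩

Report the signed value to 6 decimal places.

triangle: 1!·3!·5!/10! = 720/3628800
(j±m)!: 4!·0!·3!·3!·6!·2! = 1244160
prefactor² = (2J+1)·Δ·N² = 15552/7
  k=0: +1/(0!·1!·0!·3!·3!·2!) = 1/72
Σ = 1/72  ⇒  CG² = 15552/7·1/72² = 3/7
CG = +√(3/7) = +0.654654

+0.654654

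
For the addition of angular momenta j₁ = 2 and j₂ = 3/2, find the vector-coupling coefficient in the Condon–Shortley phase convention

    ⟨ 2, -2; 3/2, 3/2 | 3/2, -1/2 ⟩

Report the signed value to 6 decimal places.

+0.632456  (= +√(2/5))

triangle: 2!×2!×1!/6! = 4/720
(j±m)!: 0!×4!×3!×0!×1!×2! = 288
prefactor² = (2J+1)×Δ×N² = 32/5
  k=2: +1/(2!×0!×2!×1!×0!×0!) = 1/4
Σ = 1/4  ⇒  CG² = 32/5×1/4² = 2/5
CG = +√(2/5) = +0.632456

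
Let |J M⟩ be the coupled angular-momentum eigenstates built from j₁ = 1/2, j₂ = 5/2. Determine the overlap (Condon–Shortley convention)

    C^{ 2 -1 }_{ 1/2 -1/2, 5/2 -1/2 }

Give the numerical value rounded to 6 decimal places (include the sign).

√[5·1!0!4!/6! · 0!1!2!3!1!3!] = √(12)
  +(−1)^1/∏(1,0,0,1,0,3)! = -1/6  (running -1/6)
⟨..|..⟩ = √(12)·(-1/6) = -0.577350

−√(1/3) ≈ -0.577350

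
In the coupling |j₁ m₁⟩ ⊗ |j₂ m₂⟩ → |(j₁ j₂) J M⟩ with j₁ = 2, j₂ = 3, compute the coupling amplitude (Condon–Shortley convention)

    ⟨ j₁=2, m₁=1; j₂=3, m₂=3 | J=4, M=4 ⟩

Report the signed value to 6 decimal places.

−√(3/5) = -0.774597

√[9·1!3!5!/10! · 3!1!6!0!8!0!] = √(311040)
  +(−1)^1/∏(1,0,0,5,3,0)! = -1/720  (running -1/720)
⟨..|..⟩ = √(311040)·(-1/720) = -0.774597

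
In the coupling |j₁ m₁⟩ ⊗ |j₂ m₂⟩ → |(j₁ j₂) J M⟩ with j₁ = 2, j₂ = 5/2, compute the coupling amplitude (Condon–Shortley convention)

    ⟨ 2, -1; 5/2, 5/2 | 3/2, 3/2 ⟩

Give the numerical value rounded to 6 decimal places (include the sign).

j₁+j₂−J=3  J+j₁−j₂=1  J−j₁+j₂=2  j₁+j₂+J+1=7
(j₁±m₁, j₂±m₂, J±M) = (1,3,5,0,3,0)
P² = 288/7
sum k=3..3:
  [3] −1/12 = -1/12
S = -1/12
C² = P²·S² = 2/7 ; C = -0.534522

−√(2/7) ≈ -0.534522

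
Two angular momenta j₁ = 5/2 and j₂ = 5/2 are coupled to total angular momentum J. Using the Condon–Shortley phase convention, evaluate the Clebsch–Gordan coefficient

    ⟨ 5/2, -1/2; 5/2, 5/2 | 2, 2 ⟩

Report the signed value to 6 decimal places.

triangle: 3!×2!×2!/8! = 24/40320
(j±m)!: 2!×3!×5!×0!×4!×0! = 34560
prefactor² = (2J+1)×Δ×N² = 720/7
  k=3: −1/(3!×0!×0!×2!×2!×0!) = -1/24
Σ = -1/24  ⇒  CG² = 720/7×(-1/24)² = 5/28
CG = −√(5/28) = -0.422577

−√(5/28) = -0.422577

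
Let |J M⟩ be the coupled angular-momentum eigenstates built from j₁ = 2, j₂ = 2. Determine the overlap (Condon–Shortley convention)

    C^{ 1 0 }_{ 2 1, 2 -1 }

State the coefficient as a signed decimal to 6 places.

triangle: 3!×1!×1!/6! = 6/720
(j±m)!: 3!×1!×1!×3!×1!×1! = 36
prefactor² = (2J+1)×Δ×N² = 9/10
  k=0: +1/(0!×3!×1!×1!×0!×0!) = 1/6
  k=1: −1/(1!×2!×0!×0!×1!×1!) = -1/2
Σ = -1/3  ⇒  CG² = 9/10×(-1/3)² = 1/10
CG = −√(1/10) = -0.316228

−√(1/10) = -0.316228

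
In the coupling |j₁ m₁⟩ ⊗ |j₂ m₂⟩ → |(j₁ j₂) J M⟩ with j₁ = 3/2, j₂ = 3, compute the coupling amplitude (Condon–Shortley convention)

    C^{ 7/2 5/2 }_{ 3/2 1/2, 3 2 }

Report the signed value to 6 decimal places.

triangle: 1!*2!*5!/9! = 240/362880
(j±m)!: 2!*1!*5!*1!*6!*1! = 172800
prefactor² = (2J+1)*Δ*N² = 6400/7
  k=0: +1/(0!*1!*1!*5!*1!*0!) = 1/120
  k=1: −1/(1!*0!*0!*4!*2!*1!) = -1/48
Σ = -1/80  ⇒  CG² = 6400/7*(-1/80)² = 1/7
CG = −√(1/7) = -0.377964

-0.377964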